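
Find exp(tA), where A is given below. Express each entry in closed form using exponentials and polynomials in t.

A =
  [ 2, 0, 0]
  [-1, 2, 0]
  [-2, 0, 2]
e^{tA} =
  [exp(2*t), 0, 0]
  [-t*exp(2*t), exp(2*t), 0]
  [-2*t*exp(2*t), 0, exp(2*t)]

Strategy: write A = P · J · P⁻¹ where J is a Jordan canonical form, so e^{tA} = P · e^{tJ} · P⁻¹, and e^{tJ} can be computed block-by-block.

A has Jordan form
J =
  [2, 1, 0]
  [0, 2, 0]
  [0, 0, 2]
(up to reordering of blocks).

Per-block formulas:
  For a 1×1 block at λ = 2: exp(t · [2]) = [e^(2t)].
  For a 2×2 Jordan block J_2(2): exp(t · J_2(2)) = e^(2t)·(I + t·N), where N is the 2×2 nilpotent shift.

After assembling e^{tJ} and conjugating by P, we get:

e^{tA} =
  [exp(2*t), 0, 0]
  [-t*exp(2*t), exp(2*t), 0]
  [-2*t*exp(2*t), 0, exp(2*t)]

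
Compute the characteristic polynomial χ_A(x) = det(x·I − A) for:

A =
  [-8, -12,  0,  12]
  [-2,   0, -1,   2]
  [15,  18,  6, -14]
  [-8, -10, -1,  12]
x^4 - 10*x^3 + 24*x^2 + 32*x - 128

Expanding det(x·I − A) (e.g. by cofactor expansion or by noting that A is similar to its Jordan form J, which has the same characteristic polynomial as A) gives
  χ_A(x) = x^4 - 10*x^3 + 24*x^2 + 32*x - 128
which factors as (x - 4)^3*(x + 2). The eigenvalues (with algebraic multiplicities) are λ = -2 with multiplicity 1, λ = 4 with multiplicity 3.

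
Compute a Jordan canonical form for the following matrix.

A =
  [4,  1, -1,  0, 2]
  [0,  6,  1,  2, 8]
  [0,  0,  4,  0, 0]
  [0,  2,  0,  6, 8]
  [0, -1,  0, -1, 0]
J_3(4) ⊕ J_2(4)

The characteristic polynomial is
  det(x·I − A) = x^5 - 20*x^4 + 160*x^3 - 640*x^2 + 1280*x - 1024 = (x - 4)^5

Eigenvalues and multiplicities (the geometric multiplicity of λ is n − rank(A − λI), which equals the number of Jordan blocks for λ):
  λ = 4: algebraic multiplicity = 5, geometric multiplicity = 2

Determining the block sizes for each eigenvalue:
  λ = 4: with am = 5 and gm = 2, the partition is not yet determined (e.g. several partitions of 5 into 2 parts exist). Let N = A − (4)·I. Computing rank(N^1) = 3, rank(N^2) = 1, rank(N^3) = 0; the number of blocks of size ≥ j is rank(N^{j−1}) − rank(N^j), giving [2, 2, 1]. So we have 1 block(s) of size 3, 1 block(s) of size 2 → block sizes [3, 2]

Assembling the blocks gives a Jordan form
J =
  [4, 1, 0, 0, 0]
  [0, 4, 1, 0, 0]
  [0, 0, 4, 0, 0]
  [0, 0, 0, 4, 1]
  [0, 0, 0, 0, 4]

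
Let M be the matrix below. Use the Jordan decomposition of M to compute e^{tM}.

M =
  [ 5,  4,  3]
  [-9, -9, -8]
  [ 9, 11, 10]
e^{tM} =
  [3*t*exp(2*t) + exp(2*t), t^2*exp(2*t)/2 + 4*t*exp(2*t), t^2*exp(2*t)/2 + 3*t*exp(2*t)]
  [-9*t*exp(2*t), -3*t^2*exp(2*t)/2 - 11*t*exp(2*t) + exp(2*t), -3*t^2*exp(2*t)/2 - 8*t*exp(2*t)]
  [9*t*exp(2*t), 3*t^2*exp(2*t)/2 + 11*t*exp(2*t), 3*t^2*exp(2*t)/2 + 8*t*exp(2*t) + exp(2*t)]

Strategy: write M = P · J · P⁻¹ where J is a Jordan canonical form, so e^{tM} = P · e^{tJ} · P⁻¹, and e^{tJ} can be computed block-by-block.

M has Jordan form
J =
  [2, 1, 0]
  [0, 2, 1]
  [0, 0, 2]
(up to reordering of blocks).

Per-block formulas:
  For a 3×3 Jordan block J_3(2): exp(t · J_3(2)) = e^(2t)·(I + t·N + (t^2/2)·N^2), where N is the 3×3 nilpotent shift.

After assembling e^{tJ} and conjugating by P, we get:

e^{tM} =
  [3*t*exp(2*t) + exp(2*t), t^2*exp(2*t)/2 + 4*t*exp(2*t), t^2*exp(2*t)/2 + 3*t*exp(2*t)]
  [-9*t*exp(2*t), -3*t^2*exp(2*t)/2 - 11*t*exp(2*t) + exp(2*t), -3*t^2*exp(2*t)/2 - 8*t*exp(2*t)]
  [9*t*exp(2*t), 3*t^2*exp(2*t)/2 + 11*t*exp(2*t), 3*t^2*exp(2*t)/2 + 8*t*exp(2*t) + exp(2*t)]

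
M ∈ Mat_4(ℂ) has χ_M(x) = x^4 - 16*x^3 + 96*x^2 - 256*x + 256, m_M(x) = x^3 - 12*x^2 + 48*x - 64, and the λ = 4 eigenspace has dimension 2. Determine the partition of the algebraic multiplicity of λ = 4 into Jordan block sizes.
Block sizes for λ = 4: [3, 1]

Step 1 — from the characteristic polynomial, algebraic multiplicity of λ = 4 is 4. From dim ker(M − (4)·I) = 2, there are exactly 2 Jordan blocks for λ = 4.
Step 2 — from the minimal polynomial, the factor (x − 4)^3 tells us the largest block for λ = 4 has size 3.
Step 3 — with total size 4, 2 blocks, and largest block 3, the block sizes (in nonincreasing order) are [3, 1].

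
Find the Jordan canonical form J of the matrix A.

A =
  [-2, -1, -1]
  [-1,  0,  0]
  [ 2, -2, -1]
J_3(-1)

The characteristic polynomial is
  det(x·I − A) = x^3 + 3*x^2 + 3*x + 1 = (x + 1)^3

Eigenvalues and multiplicities (the geometric multiplicity of λ is n − rank(A − λI), which equals the number of Jordan blocks for λ):
  λ = -1: algebraic multiplicity = 3, geometric multiplicity = 1

Determining the block sizes for each eigenvalue:
  λ = -1: one block (gm = 1), so the single block has size am = 3 → block sizes [3]

Assembling the blocks gives a Jordan form
J =
  [-1,  1,  0]
  [ 0, -1,  1]
  [ 0,  0, -1]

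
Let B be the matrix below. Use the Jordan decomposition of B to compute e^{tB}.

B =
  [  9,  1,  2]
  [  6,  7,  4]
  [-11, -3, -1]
e^{tB} =
  [4*t*exp(5*t) + exp(5*t), t*exp(5*t), 2*t*exp(5*t)]
  [-4*t^2*exp(5*t) + 6*t*exp(5*t), -t^2*exp(5*t) + 2*t*exp(5*t) + exp(5*t), -2*t^2*exp(5*t) + 4*t*exp(5*t)]
  [2*t^2*exp(5*t) - 11*t*exp(5*t), t^2*exp(5*t)/2 - 3*t*exp(5*t), t^2*exp(5*t) - 6*t*exp(5*t) + exp(5*t)]

Strategy: write B = P · J · P⁻¹ where J is a Jordan canonical form, so e^{tB} = P · e^{tJ} · P⁻¹, and e^{tJ} can be computed block-by-block.

B has Jordan form
J =
  [5, 1, 0]
  [0, 5, 1]
  [0, 0, 5]
(up to reordering of blocks).

Per-block formulas:
  For a 3×3 Jordan block J_3(5): exp(t · J_3(5)) = e^(5t)·(I + t·N + (t^2/2)·N^2), where N is the 3×3 nilpotent shift.

After assembling e^{tJ} and conjugating by P, we get:

e^{tB} =
  [4*t*exp(5*t) + exp(5*t), t*exp(5*t), 2*t*exp(5*t)]
  [-4*t^2*exp(5*t) + 6*t*exp(5*t), -t^2*exp(5*t) + 2*t*exp(5*t) + exp(5*t), -2*t^2*exp(5*t) + 4*t*exp(5*t)]
  [2*t^2*exp(5*t) - 11*t*exp(5*t), t^2*exp(5*t)/2 - 3*t*exp(5*t), t^2*exp(5*t) - 6*t*exp(5*t) + exp(5*t)]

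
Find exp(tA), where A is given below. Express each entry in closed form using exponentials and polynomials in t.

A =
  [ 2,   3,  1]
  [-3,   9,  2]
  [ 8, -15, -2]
e^{tA} =
  [-t*exp(3*t) + exp(3*t), 3*t*exp(3*t), t*exp(3*t)]
  [t^2*exp(3*t)/2 - 3*t*exp(3*t), -3*t^2*exp(3*t)/2 + 6*t*exp(3*t) + exp(3*t), -t^2*exp(3*t)/2 + 2*t*exp(3*t)]
  [-3*t^2*exp(3*t)/2 + 8*t*exp(3*t), 9*t^2*exp(3*t)/2 - 15*t*exp(3*t), 3*t^2*exp(3*t)/2 - 5*t*exp(3*t) + exp(3*t)]

Strategy: write A = P · J · P⁻¹ where J is a Jordan canonical form, so e^{tA} = P · e^{tJ} · P⁻¹, and e^{tJ} can be computed block-by-block.

A has Jordan form
J =
  [3, 1, 0]
  [0, 3, 1]
  [0, 0, 3]
(up to reordering of blocks).

Per-block formulas:
  For a 3×3 Jordan block J_3(3): exp(t · J_3(3)) = e^(3t)·(I + t·N + (t^2/2)·N^2), where N is the 3×3 nilpotent shift.

After assembling e^{tJ} and conjugating by P, we get:

e^{tA} =
  [-t*exp(3*t) + exp(3*t), 3*t*exp(3*t), t*exp(3*t)]
  [t^2*exp(3*t)/2 - 3*t*exp(3*t), -3*t^2*exp(3*t)/2 + 6*t*exp(3*t) + exp(3*t), -t^2*exp(3*t)/2 + 2*t*exp(3*t)]
  [-3*t^2*exp(3*t)/2 + 8*t*exp(3*t), 9*t^2*exp(3*t)/2 - 15*t*exp(3*t), 3*t^2*exp(3*t)/2 - 5*t*exp(3*t) + exp(3*t)]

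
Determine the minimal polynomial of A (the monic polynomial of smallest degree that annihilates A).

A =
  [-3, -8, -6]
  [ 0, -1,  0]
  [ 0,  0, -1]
x^2 + 4*x + 3

The characteristic polynomial is χ_A(x) = (x + 1)^2*(x + 3), so the eigenvalues are known. The minimal polynomial is
  m_A(x) = Π_λ (x − λ)^{k_λ}
where k_λ is the size of the *largest* Jordan block for λ (equivalently, the smallest k with (A − λI)^k v = 0 for every generalised eigenvector v of λ).

  λ = -3: largest Jordan block has size 1, contributing (x + 3)
  λ = -1: largest Jordan block has size 1, contributing (x + 1)

So m_A(x) = (x + 1)*(x + 3) = x^2 + 4*x + 3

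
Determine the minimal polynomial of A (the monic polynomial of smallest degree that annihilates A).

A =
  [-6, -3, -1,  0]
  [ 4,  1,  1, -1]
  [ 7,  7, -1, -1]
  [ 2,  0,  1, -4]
x^4 + 10*x^3 + 36*x^2 + 54*x + 27

The characteristic polynomial is χ_A(x) = (x + 1)*(x + 3)^3, so the eigenvalues are known. The minimal polynomial is
  m_A(x) = Π_λ (x − λ)^{k_λ}
where k_λ is the size of the *largest* Jordan block for λ (equivalently, the smallest k with (A − λI)^k v = 0 for every generalised eigenvector v of λ).

  λ = -3: largest Jordan block has size 3, contributing (x + 3)^3
  λ = -1: largest Jordan block has size 1, contributing (x + 1)

So m_A(x) = (x + 1)*(x + 3)^3 = x^4 + 10*x^3 + 36*x^2 + 54*x + 27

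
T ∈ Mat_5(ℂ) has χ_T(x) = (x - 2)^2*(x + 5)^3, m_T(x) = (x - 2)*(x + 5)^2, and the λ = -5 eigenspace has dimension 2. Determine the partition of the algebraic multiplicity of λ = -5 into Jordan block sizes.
Block sizes for λ = -5: [2, 1]

Step 1 — from the characteristic polynomial, algebraic multiplicity of λ = -5 is 3. From dim ker(T − (-5)·I) = 2, there are exactly 2 Jordan blocks for λ = -5.
Step 2 — from the minimal polynomial, the factor (x + 5)^2 tells us the largest block for λ = -5 has size 2.
Step 3 — with total size 3, 2 blocks, and largest block 2, the block sizes (in nonincreasing order) are [2, 1].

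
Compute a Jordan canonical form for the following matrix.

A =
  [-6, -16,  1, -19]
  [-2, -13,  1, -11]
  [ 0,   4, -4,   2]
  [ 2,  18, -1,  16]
J_3(-4) ⊕ J_1(5)

The characteristic polynomial is
  det(x·I − A) = x^4 + 7*x^3 - 12*x^2 - 176*x - 320 = (x - 5)*(x + 4)^3

Eigenvalues and multiplicities (the geometric multiplicity of λ is n − rank(A − λI), which equals the number of Jordan blocks for λ):
  λ = -4: algebraic multiplicity = 3, geometric multiplicity = 1
  λ = 5: algebraic multiplicity = 1, geometric multiplicity = 1

Determining the block sizes for each eigenvalue:
  λ = -4: one block (gm = 1), so the single block has size am = 3 → block sizes [3]
  λ = 5: one block (gm = 1), so the single block has size am = 1 → block sizes [1]

Assembling the blocks gives a Jordan form
J =
  [-4,  1,  0, 0]
  [ 0, -4,  1, 0]
  [ 0,  0, -4, 0]
  [ 0,  0,  0, 5]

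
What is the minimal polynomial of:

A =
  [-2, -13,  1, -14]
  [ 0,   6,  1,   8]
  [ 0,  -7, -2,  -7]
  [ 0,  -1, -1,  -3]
x^4 + x^3 - 18*x^2 - 52*x - 40

The characteristic polynomial is χ_A(x) = (x - 5)*(x + 2)^3, so the eigenvalues are known. The minimal polynomial is
  m_A(x) = Π_λ (x − λ)^{k_λ}
where k_λ is the size of the *largest* Jordan block for λ (equivalently, the smallest k with (A − λI)^k v = 0 for every generalised eigenvector v of λ).

  λ = -2: largest Jordan block has size 3, contributing (x + 2)^3
  λ = 5: largest Jordan block has size 1, contributing (x − 5)

So m_A(x) = (x - 5)*(x + 2)^3 = x^4 + x^3 - 18*x^2 - 52*x - 40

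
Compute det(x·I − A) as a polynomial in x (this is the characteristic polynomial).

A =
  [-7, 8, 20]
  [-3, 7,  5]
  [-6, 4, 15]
x^3 - 15*x^2 + 75*x - 125

Expanding det(x·I − A) (e.g. by cofactor expansion or by noting that A is similar to its Jordan form J, which has the same characteristic polynomial as A) gives
  χ_A(x) = x^3 - 15*x^2 + 75*x - 125
which factors as (x - 5)^3. The eigenvalues (with algebraic multiplicities) are λ = 5 with multiplicity 3.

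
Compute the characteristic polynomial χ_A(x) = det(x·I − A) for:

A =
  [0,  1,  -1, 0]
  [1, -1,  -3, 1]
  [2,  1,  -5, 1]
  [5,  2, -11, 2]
x^4 + 4*x^3 + 6*x^2 + 4*x + 1

Expanding det(x·I − A) (e.g. by cofactor expansion or by noting that A is similar to its Jordan form J, which has the same characteristic polynomial as A) gives
  χ_A(x) = x^4 + 4*x^3 + 6*x^2 + 4*x + 1
which factors as (x + 1)^4. The eigenvalues (with algebraic multiplicities) are λ = -1 with multiplicity 4.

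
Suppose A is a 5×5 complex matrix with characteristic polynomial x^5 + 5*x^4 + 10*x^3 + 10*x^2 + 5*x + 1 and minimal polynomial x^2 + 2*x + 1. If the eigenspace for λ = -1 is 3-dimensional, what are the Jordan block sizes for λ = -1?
Block sizes for λ = -1: [2, 2, 1]

Step 1 — from the characteristic polynomial, algebraic multiplicity of λ = -1 is 5. From dim ker(A − (-1)·I) = 3, there are exactly 3 Jordan blocks for λ = -1.
Step 2 — from the minimal polynomial, the factor (x + 1)^2 tells us the largest block for λ = -1 has size 2.
Step 3 — with total size 5, 3 blocks, and largest block 2, the block sizes (in nonincreasing order) are [2, 2, 1].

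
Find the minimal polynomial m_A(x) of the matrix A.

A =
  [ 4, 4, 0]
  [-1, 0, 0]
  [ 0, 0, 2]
x^2 - 4*x + 4

The characteristic polynomial is χ_A(x) = (x - 2)^3, so the eigenvalues are known. The minimal polynomial is
  m_A(x) = Π_λ (x − λ)^{k_λ}
where k_λ is the size of the *largest* Jordan block for λ (equivalently, the smallest k with (A − λI)^k v = 0 for every generalised eigenvector v of λ).

  λ = 2: largest Jordan block has size 2, contributing (x − 2)^2

So m_A(x) = (x - 2)^2 = x^2 - 4*x + 4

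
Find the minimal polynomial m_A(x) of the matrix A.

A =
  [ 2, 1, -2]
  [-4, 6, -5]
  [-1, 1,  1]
x^3 - 9*x^2 + 27*x - 27

The characteristic polynomial is χ_A(x) = (x - 3)^3, so the eigenvalues are known. The minimal polynomial is
  m_A(x) = Π_λ (x − λ)^{k_λ}
where k_λ is the size of the *largest* Jordan block for λ (equivalently, the smallest k with (A − λI)^k v = 0 for every generalised eigenvector v of λ).

  λ = 3: largest Jordan block has size 3, contributing (x − 3)^3

So m_A(x) = (x - 3)^3 = x^3 - 9*x^2 + 27*x - 27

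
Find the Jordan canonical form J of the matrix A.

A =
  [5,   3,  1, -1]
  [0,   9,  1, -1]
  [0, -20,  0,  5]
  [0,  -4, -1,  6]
J_3(5) ⊕ J_1(5)

The characteristic polynomial is
  det(x·I − A) = x^4 - 20*x^3 + 150*x^2 - 500*x + 625 = (x - 5)^4

Eigenvalues and multiplicities (the geometric multiplicity of λ is n − rank(A − λI), which equals the number of Jordan blocks for λ):
  λ = 5: algebraic multiplicity = 4, geometric multiplicity = 2

Determining the block sizes for each eigenvalue:
  λ = 5: with am = 4 and gm = 2, the partition is not yet determined (e.g. several partitions of 4 into 2 parts exist). Let N = A − (5)·I. Computing rank(N^1) = 2, rank(N^2) = 1, rank(N^3) = 0; the number of blocks of size ≥ j is rank(N^{j−1}) − rank(N^j), giving [2, 1, 1]. So we have 1 block(s) of size 3, 1 block(s) of size 1 → block sizes [3, 1]

Assembling the blocks gives a Jordan form
J =
  [5, 1, 0, 0]
  [0, 5, 1, 0]
  [0, 0, 5, 0]
  [0, 0, 0, 5]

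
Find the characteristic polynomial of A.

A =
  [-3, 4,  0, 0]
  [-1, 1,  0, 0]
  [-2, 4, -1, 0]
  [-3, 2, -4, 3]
x^4 - 6*x^2 - 8*x - 3

Expanding det(x·I − A) (e.g. by cofactor expansion or by noting that A is similar to its Jordan form J, which has the same characteristic polynomial as A) gives
  χ_A(x) = x^4 - 6*x^2 - 8*x - 3
which factors as (x - 3)*(x + 1)^3. The eigenvalues (with algebraic multiplicities) are λ = -1 with multiplicity 3, λ = 3 with multiplicity 1.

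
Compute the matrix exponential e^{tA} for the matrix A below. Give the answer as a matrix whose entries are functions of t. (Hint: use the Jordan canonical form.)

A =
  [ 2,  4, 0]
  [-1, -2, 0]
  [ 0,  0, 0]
e^{tA} =
  [2*t + 1, 4*t, 0]
  [-t, 1 - 2*t, 0]
  [0, 0, 1]

Strategy: write A = P · J · P⁻¹ where J is a Jordan canonical form, so e^{tA} = P · e^{tJ} · P⁻¹, and e^{tJ} can be computed block-by-block.

A has Jordan form
J =
  [0, 1, 0]
  [0, 0, 0]
  [0, 0, 0]
(up to reordering of blocks).

Per-block formulas:
  For a 1×1 block at λ = 0: exp(t · [0]) = [e^(0t)].
  For a 2×2 Jordan block J_2(0): exp(t · J_2(0)) = e^(0t)·(I + t·N), where N is the 2×2 nilpotent shift.

After assembling e^{tJ} and conjugating by P, we get:

e^{tA} =
  [2*t + 1, 4*t, 0]
  [-t, 1 - 2*t, 0]
  [0, 0, 1]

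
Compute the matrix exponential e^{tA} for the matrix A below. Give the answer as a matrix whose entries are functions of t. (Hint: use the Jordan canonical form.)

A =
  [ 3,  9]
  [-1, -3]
e^{tA} =
  [3*t + 1, 9*t]
  [-t, 1 - 3*t]

Strategy: write A = P · J · P⁻¹ where J is a Jordan canonical form, so e^{tA} = P · e^{tJ} · P⁻¹, and e^{tJ} can be computed block-by-block.

A has Jordan form
J =
  [0, 1]
  [0, 0]
(up to reordering of blocks).

Per-block formulas:
  For a 2×2 Jordan block J_2(0): exp(t · J_2(0)) = e^(0t)·(I + t·N), where N is the 2×2 nilpotent shift.

After assembling e^{tJ} and conjugating by P, we get:

e^{tA} =
  [3*t + 1, 9*t]
  [-t, 1 - 3*t]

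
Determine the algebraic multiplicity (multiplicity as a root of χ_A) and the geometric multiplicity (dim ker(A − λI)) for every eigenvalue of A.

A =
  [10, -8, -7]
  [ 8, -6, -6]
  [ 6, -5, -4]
λ = 0: alg = 3, geom = 1

Step 1 — factor the characteristic polynomial to read off the algebraic multiplicities:
  χ_A(x) = x^3

Step 2 — compute geometric multiplicities via the rank-nullity identity g(λ) = n − rank(A − λI):
  rank(A − (0)·I) = 2, so dim ker(A − (0)·I) = n − 2 = 1

Summary:
  λ = 0: algebraic multiplicity = 3, geometric multiplicity = 1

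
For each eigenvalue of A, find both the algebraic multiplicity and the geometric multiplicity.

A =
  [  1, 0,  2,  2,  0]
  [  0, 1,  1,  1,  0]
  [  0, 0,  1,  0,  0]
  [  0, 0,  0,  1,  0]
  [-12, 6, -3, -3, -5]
λ = -5: alg = 1, geom = 1; λ = 1: alg = 4, geom = 3

Step 1 — factor the characteristic polynomial to read off the algebraic multiplicities:
  χ_A(x) = (x - 1)^4*(x + 5)

Step 2 — compute geometric multiplicities via the rank-nullity identity g(λ) = n − rank(A − λI):
  rank(A − (-5)·I) = 4, so dim ker(A − (-5)·I) = n − 4 = 1
  rank(A − (1)·I) = 2, so dim ker(A − (1)·I) = n − 2 = 3

Summary:
  λ = -5: algebraic multiplicity = 1, geometric multiplicity = 1
  λ = 1: algebraic multiplicity = 4, geometric multiplicity = 3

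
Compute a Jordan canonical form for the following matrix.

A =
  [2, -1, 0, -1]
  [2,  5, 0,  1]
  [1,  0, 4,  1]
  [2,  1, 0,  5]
J_2(4) ⊕ J_2(4)

The characteristic polynomial is
  det(x·I − A) = x^4 - 16*x^3 + 96*x^2 - 256*x + 256 = (x - 4)^4

Eigenvalues and multiplicities (the geometric multiplicity of λ is n − rank(A − λI), which equals the number of Jordan blocks for λ):
  λ = 4: algebraic multiplicity = 4, geometric multiplicity = 2

Determining the block sizes for each eigenvalue:
  λ = 4: with am = 4 and gm = 2, the partition is not yet determined (e.g. several partitions of 4 into 2 parts exist). Let N = A − (4)·I. Computing rank(N^1) = 2, rank(N^2) = 0; the number of blocks of size ≥ j is rank(N^{j−1}) − rank(N^j), giving [2, 2]. So we have 2 block(s) of size 2 → block sizes [2, 2]

Assembling the blocks gives a Jordan form
J =
  [4, 1, 0, 0]
  [0, 4, 0, 0]
  [0, 0, 4, 1]
  [0, 0, 0, 4]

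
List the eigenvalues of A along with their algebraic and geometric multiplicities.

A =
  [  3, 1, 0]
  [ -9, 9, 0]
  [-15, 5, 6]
λ = 6: alg = 3, geom = 2

Step 1 — factor the characteristic polynomial to read off the algebraic multiplicities:
  χ_A(x) = (x - 6)^3

Step 2 — compute geometric multiplicities via the rank-nullity identity g(λ) = n − rank(A − λI):
  rank(A − (6)·I) = 1, so dim ker(A − (6)·I) = n − 1 = 2

Summary:
  λ = 6: algebraic multiplicity = 3, geometric multiplicity = 2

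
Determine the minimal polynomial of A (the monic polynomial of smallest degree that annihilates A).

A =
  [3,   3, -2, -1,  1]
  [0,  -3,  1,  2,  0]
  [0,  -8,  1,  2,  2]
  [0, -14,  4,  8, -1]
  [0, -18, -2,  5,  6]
x^3 - 9*x^2 + 27*x - 27

The characteristic polynomial is χ_A(x) = (x - 3)^5, so the eigenvalues are known. The minimal polynomial is
  m_A(x) = Π_λ (x − λ)^{k_λ}
where k_λ is the size of the *largest* Jordan block for λ (equivalently, the smallest k with (A − λI)^k v = 0 for every generalised eigenvector v of λ).

  λ = 3: largest Jordan block has size 3, contributing (x − 3)^3

So m_A(x) = (x - 3)^3 = x^3 - 9*x^2 + 27*x - 27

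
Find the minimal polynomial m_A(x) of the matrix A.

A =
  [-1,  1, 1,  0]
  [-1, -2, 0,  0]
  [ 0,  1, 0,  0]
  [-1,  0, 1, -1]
x^3 + 3*x^2 + 3*x + 1

The characteristic polynomial is χ_A(x) = (x + 1)^4, so the eigenvalues are known. The minimal polynomial is
  m_A(x) = Π_λ (x − λ)^{k_λ}
where k_λ is the size of the *largest* Jordan block for λ (equivalently, the smallest k with (A − λI)^k v = 0 for every generalised eigenvector v of λ).

  λ = -1: largest Jordan block has size 3, contributing (x + 1)^3

So m_A(x) = (x + 1)^3 = x^3 + 3*x^2 + 3*x + 1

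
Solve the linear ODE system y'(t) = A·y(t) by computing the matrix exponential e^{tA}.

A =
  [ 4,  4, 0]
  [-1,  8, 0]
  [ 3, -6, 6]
e^{tA} =
  [-2*t*exp(6*t) + exp(6*t), 4*t*exp(6*t), 0]
  [-t*exp(6*t), 2*t*exp(6*t) + exp(6*t), 0]
  [3*t*exp(6*t), -6*t*exp(6*t), exp(6*t)]

Strategy: write A = P · J · P⁻¹ where J is a Jordan canonical form, so e^{tA} = P · e^{tJ} · P⁻¹, and e^{tJ} can be computed block-by-block.

A has Jordan form
J =
  [6, 1, 0]
  [0, 6, 0]
  [0, 0, 6]
(up to reordering of blocks).

Per-block formulas:
  For a 2×2 Jordan block J_2(6): exp(t · J_2(6)) = e^(6t)·(I + t·N), where N is the 2×2 nilpotent shift.
  For a 1×1 block at λ = 6: exp(t · [6]) = [e^(6t)].

After assembling e^{tJ} and conjugating by P, we get:

e^{tA} =
  [-2*t*exp(6*t) + exp(6*t), 4*t*exp(6*t), 0]
  [-t*exp(6*t), 2*t*exp(6*t) + exp(6*t), 0]
  [3*t*exp(6*t), -6*t*exp(6*t), exp(6*t)]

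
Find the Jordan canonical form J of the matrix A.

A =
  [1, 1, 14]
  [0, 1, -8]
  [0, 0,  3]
J_2(1) ⊕ J_1(3)

The characteristic polynomial is
  det(x·I − A) = x^3 - 5*x^2 + 7*x - 3 = (x - 3)*(x - 1)^2

Eigenvalues and multiplicities (the geometric multiplicity of λ is n − rank(A − λI), which equals the number of Jordan blocks for λ):
  λ = 1: algebraic multiplicity = 2, geometric multiplicity = 1
  λ = 3: algebraic multiplicity = 1, geometric multiplicity = 1

Determining the block sizes for each eigenvalue:
  λ = 1: one block (gm = 1), so the single block has size am = 2 → block sizes [2]
  λ = 3: one block (gm = 1), so the single block has size am = 1 → block sizes [1]

Assembling the blocks gives a Jordan form
J =
  [1, 1, 0]
  [0, 1, 0]
  [0, 0, 3]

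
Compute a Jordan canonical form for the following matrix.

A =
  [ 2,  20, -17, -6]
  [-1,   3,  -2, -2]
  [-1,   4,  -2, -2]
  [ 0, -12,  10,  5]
J_3(1) ⊕ J_1(5)

The characteristic polynomial is
  det(x·I − A) = x^4 - 8*x^3 + 18*x^2 - 16*x + 5 = (x - 5)*(x - 1)^3

Eigenvalues and multiplicities (the geometric multiplicity of λ is n − rank(A − λI), which equals the number of Jordan blocks for λ):
  λ = 1: algebraic multiplicity = 3, geometric multiplicity = 1
  λ = 5: algebraic multiplicity = 1, geometric multiplicity = 1

Determining the block sizes for each eigenvalue:
  λ = 1: one block (gm = 1), so the single block has size am = 3 → block sizes [3]
  λ = 5: one block (gm = 1), so the single block has size am = 1 → block sizes [1]

Assembling the blocks gives a Jordan form
J =
  [1, 1, 0, 0]
  [0, 1, 1, 0]
  [0, 0, 1, 0]
  [0, 0, 0, 5]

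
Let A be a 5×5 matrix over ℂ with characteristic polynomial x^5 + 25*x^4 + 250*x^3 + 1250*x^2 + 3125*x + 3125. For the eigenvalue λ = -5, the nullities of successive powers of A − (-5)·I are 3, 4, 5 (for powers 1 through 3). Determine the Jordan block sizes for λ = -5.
Block sizes for λ = -5: [3, 1, 1]

From the dimensions of kernels of powers, the number of Jordan blocks of size at least j is d_j − d_{j−1} where d_j = dim ker(N^j) (with d_0 = 0). Computing the differences gives [3, 1, 1].
The number of blocks of size exactly k is (#blocks of size ≥ k) − (#blocks of size ≥ k + 1), so the partition is: 2 block(s) of size 1, 1 block(s) of size 3.
In nonincreasing order the block sizes are [3, 1, 1].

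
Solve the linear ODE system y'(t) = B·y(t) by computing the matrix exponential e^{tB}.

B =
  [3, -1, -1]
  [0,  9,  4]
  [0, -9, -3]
e^{tB} =
  [exp(3*t), 3*t^2*exp(3*t)/2 - t*exp(3*t), t^2*exp(3*t) - t*exp(3*t)]
  [0, 6*t*exp(3*t) + exp(3*t), 4*t*exp(3*t)]
  [0, -9*t*exp(3*t), -6*t*exp(3*t) + exp(3*t)]

Strategy: write B = P · J · P⁻¹ where J is a Jordan canonical form, so e^{tB} = P · e^{tJ} · P⁻¹, and e^{tJ} can be computed block-by-block.

B has Jordan form
J =
  [3, 1, 0]
  [0, 3, 1]
  [0, 0, 3]
(up to reordering of blocks).

Per-block formulas:
  For a 3×3 Jordan block J_3(3): exp(t · J_3(3)) = e^(3t)·(I + t·N + (t^2/2)·N^2), where N is the 3×3 nilpotent shift.

After assembling e^{tJ} and conjugating by P, we get:

e^{tB} =
  [exp(3*t), 3*t^2*exp(3*t)/2 - t*exp(3*t), t^2*exp(3*t) - t*exp(3*t)]
  [0, 6*t*exp(3*t) + exp(3*t), 4*t*exp(3*t)]
  [0, -9*t*exp(3*t), -6*t*exp(3*t) + exp(3*t)]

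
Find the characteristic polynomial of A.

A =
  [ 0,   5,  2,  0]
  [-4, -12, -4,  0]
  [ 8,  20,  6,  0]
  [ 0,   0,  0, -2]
x^4 + 8*x^3 + 24*x^2 + 32*x + 16

Expanding det(x·I − A) (e.g. by cofactor expansion or by noting that A is similar to its Jordan form J, which has the same characteristic polynomial as A) gives
  χ_A(x) = x^4 + 8*x^3 + 24*x^2 + 32*x + 16
which factors as (x + 2)^4. The eigenvalues (with algebraic multiplicities) are λ = -2 with multiplicity 4.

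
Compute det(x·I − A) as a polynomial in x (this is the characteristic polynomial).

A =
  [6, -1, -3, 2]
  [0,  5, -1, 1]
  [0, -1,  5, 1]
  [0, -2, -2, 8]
x^4 - 24*x^3 + 216*x^2 - 864*x + 1296

Expanding det(x·I − A) (e.g. by cofactor expansion or by noting that A is similar to its Jordan form J, which has the same characteristic polynomial as A) gives
  χ_A(x) = x^4 - 24*x^3 + 216*x^2 - 864*x + 1296
which factors as (x - 6)^4. The eigenvalues (with algebraic multiplicities) are λ = 6 with multiplicity 4.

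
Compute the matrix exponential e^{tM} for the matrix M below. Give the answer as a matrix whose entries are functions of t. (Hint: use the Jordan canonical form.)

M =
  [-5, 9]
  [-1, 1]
e^{tM} =
  [-3*t*exp(-2*t) + exp(-2*t), 9*t*exp(-2*t)]
  [-t*exp(-2*t), 3*t*exp(-2*t) + exp(-2*t)]

Strategy: write M = P · J · P⁻¹ where J is a Jordan canonical form, so e^{tM} = P · e^{tJ} · P⁻¹, and e^{tJ} can be computed block-by-block.

M has Jordan form
J =
  [-2,  1]
  [ 0, -2]
(up to reordering of blocks).

Per-block formulas:
  For a 2×2 Jordan block J_2(-2): exp(t · J_2(-2)) = e^(-2t)·(I + t·N), where N is the 2×2 nilpotent shift.

After assembling e^{tJ} and conjugating by P, we get:

e^{tM} =
  [-3*t*exp(-2*t) + exp(-2*t), 9*t*exp(-2*t)]
  [-t*exp(-2*t), 3*t*exp(-2*t) + exp(-2*t)]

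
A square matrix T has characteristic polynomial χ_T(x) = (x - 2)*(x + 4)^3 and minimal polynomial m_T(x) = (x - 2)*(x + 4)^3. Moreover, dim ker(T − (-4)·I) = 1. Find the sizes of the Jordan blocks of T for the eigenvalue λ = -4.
Block sizes for λ = -4: [3]

Step 1 — from the characteristic polynomial, algebraic multiplicity of λ = -4 is 3. From dim ker(T − (-4)·I) = 1, there are exactly 1 Jordan blocks for λ = -4.
Step 2 — from the minimal polynomial, the factor (x + 4)^3 tells us the largest block for λ = -4 has size 3.
Step 3 — with total size 3, 1 blocks, and largest block 3, the block sizes (in nonincreasing order) are [3].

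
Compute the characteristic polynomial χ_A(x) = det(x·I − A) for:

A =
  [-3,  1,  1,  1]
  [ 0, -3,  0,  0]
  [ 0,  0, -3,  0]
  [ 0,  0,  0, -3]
x^4 + 12*x^3 + 54*x^2 + 108*x + 81

Expanding det(x·I − A) (e.g. by cofactor expansion or by noting that A is similar to its Jordan form J, which has the same characteristic polynomial as A) gives
  χ_A(x) = x^4 + 12*x^3 + 54*x^2 + 108*x + 81
which factors as (x + 3)^4. The eigenvalues (with algebraic multiplicities) are λ = -3 with multiplicity 4.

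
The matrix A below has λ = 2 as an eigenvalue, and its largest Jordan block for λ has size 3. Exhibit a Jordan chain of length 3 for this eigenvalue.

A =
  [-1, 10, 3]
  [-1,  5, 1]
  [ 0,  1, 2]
A Jordan chain for λ = 2 of length 3:
v_1 = (-1, 0, -1)ᵀ
v_2 = (-3, -1, 0)ᵀ
v_3 = (1, 0, 0)ᵀ

Let N = A − (2)·I. We want v_3 with N^3 v_3 = 0 but N^2 v_3 ≠ 0; then v_{j-1} := N · v_j for j = 3, …, 2.

Pick v_3 = (1, 0, 0)ᵀ.
Then v_2 = N · v_3 = (-3, -1, 0)ᵀ.
Then v_1 = N · v_2 = (-1, 0, -1)ᵀ.

Sanity check: (A − (2)·I) v_1 = (0, 0, 0)ᵀ = 0. ✓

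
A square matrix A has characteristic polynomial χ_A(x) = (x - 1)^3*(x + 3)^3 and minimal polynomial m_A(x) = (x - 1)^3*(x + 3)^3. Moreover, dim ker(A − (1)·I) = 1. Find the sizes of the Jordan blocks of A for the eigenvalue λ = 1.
Block sizes for λ = 1: [3]

Step 1 — from the characteristic polynomial, algebraic multiplicity of λ = 1 is 3. From dim ker(A − (1)·I) = 1, there are exactly 1 Jordan blocks for λ = 1.
Step 2 — from the minimal polynomial, the factor (x − 1)^3 tells us the largest block for λ = 1 has size 3.
Step 3 — with total size 3, 1 blocks, and largest block 3, the block sizes (in nonincreasing order) are [3].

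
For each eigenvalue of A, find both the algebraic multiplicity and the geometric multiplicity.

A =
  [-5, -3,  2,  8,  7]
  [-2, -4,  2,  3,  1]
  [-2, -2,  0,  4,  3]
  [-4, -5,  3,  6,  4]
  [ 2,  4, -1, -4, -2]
λ = -1: alg = 5, geom = 2

Step 1 — factor the characteristic polynomial to read off the algebraic multiplicities:
  χ_A(x) = (x + 1)^5

Step 2 — compute geometric multiplicities via the rank-nullity identity g(λ) = n − rank(A − λI):
  rank(A − (-1)·I) = 3, so dim ker(A − (-1)·I) = n − 3 = 2

Summary:
  λ = -1: algebraic multiplicity = 5, geometric multiplicity = 2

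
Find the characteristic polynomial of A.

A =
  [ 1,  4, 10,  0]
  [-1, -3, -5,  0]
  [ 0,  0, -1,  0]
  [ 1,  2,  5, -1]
x^4 + 4*x^3 + 6*x^2 + 4*x + 1

Expanding det(x·I − A) (e.g. by cofactor expansion or by noting that A is similar to its Jordan form J, which has the same characteristic polynomial as A) gives
  χ_A(x) = x^4 + 4*x^3 + 6*x^2 + 4*x + 1
which factors as (x + 1)^4. The eigenvalues (with algebraic multiplicities) are λ = -1 with multiplicity 4.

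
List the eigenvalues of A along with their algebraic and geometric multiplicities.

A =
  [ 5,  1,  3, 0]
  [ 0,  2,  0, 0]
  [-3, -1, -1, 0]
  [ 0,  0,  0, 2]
λ = 2: alg = 4, geom = 3

Step 1 — factor the characteristic polynomial to read off the algebraic multiplicities:
  χ_A(x) = (x - 2)^4

Step 2 — compute geometric multiplicities via the rank-nullity identity g(λ) = n − rank(A − λI):
  rank(A − (2)·I) = 1, so dim ker(A − (2)·I) = n − 1 = 3

Summary:
  λ = 2: algebraic multiplicity = 4, geometric multiplicity = 3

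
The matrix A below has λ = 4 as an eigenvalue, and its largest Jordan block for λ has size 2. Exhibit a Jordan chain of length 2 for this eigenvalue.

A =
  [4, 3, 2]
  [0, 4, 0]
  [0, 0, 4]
A Jordan chain for λ = 4 of length 2:
v_1 = (3, 0, 0)ᵀ
v_2 = (0, 1, 0)ᵀ

Let N = A − (4)·I. We want v_2 with N^2 v_2 = 0 but N^1 v_2 ≠ 0; then v_{j-1} := N · v_j for j = 2, …, 2.

Pick v_2 = (0, 1, 0)ᵀ.
Then v_1 = N · v_2 = (3, 0, 0)ᵀ.

Sanity check: (A − (4)·I) v_1 = (0, 0, 0)ᵀ = 0. ✓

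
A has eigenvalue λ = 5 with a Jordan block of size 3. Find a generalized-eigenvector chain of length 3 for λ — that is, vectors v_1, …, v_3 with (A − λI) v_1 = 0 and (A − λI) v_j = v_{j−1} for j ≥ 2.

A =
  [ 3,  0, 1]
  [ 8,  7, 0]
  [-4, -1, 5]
A Jordan chain for λ = 5 of length 3:
v_1 = (-1, 4, -2)ᵀ
v_2 = (0, 2, -1)ᵀ
v_3 = (0, 1, 0)ᵀ

Let N = A − (5)·I. We want v_3 with N^3 v_3 = 0 but N^2 v_3 ≠ 0; then v_{j-1} := N · v_j for j = 3, …, 2.

Pick v_3 = (0, 1, 0)ᵀ.
Then v_2 = N · v_3 = (0, 2, -1)ᵀ.
Then v_1 = N · v_2 = (-1, 4, -2)ᵀ.

Sanity check: (A − (5)·I) v_1 = (0, 0, 0)ᵀ = 0. ✓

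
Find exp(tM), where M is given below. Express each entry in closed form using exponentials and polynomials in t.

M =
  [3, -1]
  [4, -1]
e^{tM} =
  [2*t*exp(t) + exp(t), -t*exp(t)]
  [4*t*exp(t), -2*t*exp(t) + exp(t)]

Strategy: write M = P · J · P⁻¹ where J is a Jordan canonical form, so e^{tM} = P · e^{tJ} · P⁻¹, and e^{tJ} can be computed block-by-block.

M has Jordan form
J =
  [1, 1]
  [0, 1]
(up to reordering of blocks).

Per-block formulas:
  For a 2×2 Jordan block J_2(1): exp(t · J_2(1)) = e^(1t)·(I + t·N), where N is the 2×2 nilpotent shift.

After assembling e^{tJ} and conjugating by P, we get:

e^{tM} =
  [2*t*exp(t) + exp(t), -t*exp(t)]
  [4*t*exp(t), -2*t*exp(t) + exp(t)]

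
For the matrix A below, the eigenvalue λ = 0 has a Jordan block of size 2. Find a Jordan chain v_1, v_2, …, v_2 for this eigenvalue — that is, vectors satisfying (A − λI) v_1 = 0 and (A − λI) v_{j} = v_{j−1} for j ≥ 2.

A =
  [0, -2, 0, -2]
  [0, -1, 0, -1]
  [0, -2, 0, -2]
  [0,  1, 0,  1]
A Jordan chain for λ = 0 of length 2:
v_1 = (-2, -1, -2, 1)ᵀ
v_2 = (0, 1, 0, 0)ᵀ

Let N = A − (0)·I. We want v_2 with N^2 v_2 = 0 but N^1 v_2 ≠ 0; then v_{j-1} := N · v_j for j = 2, …, 2.

Pick v_2 = (0, 1, 0, 0)ᵀ.
Then v_1 = N · v_2 = (-2, -1, -2, 1)ᵀ.

Sanity check: (A − (0)·I) v_1 = (0, 0, 0, 0)ᵀ = 0. ✓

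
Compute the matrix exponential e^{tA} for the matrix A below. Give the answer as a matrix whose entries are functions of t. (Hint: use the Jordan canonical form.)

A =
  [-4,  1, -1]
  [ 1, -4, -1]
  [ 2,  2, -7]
e^{tA} =
  [t*exp(-5*t) + exp(-5*t), t*exp(-5*t), -t*exp(-5*t)]
  [t*exp(-5*t), t*exp(-5*t) + exp(-5*t), -t*exp(-5*t)]
  [2*t*exp(-5*t), 2*t*exp(-5*t), -2*t*exp(-5*t) + exp(-5*t)]

Strategy: write A = P · J · P⁻¹ where J is a Jordan canonical form, so e^{tA} = P · e^{tJ} · P⁻¹, and e^{tJ} can be computed block-by-block.

A has Jordan form
J =
  [-5,  1,  0]
  [ 0, -5,  0]
  [ 0,  0, -5]
(up to reordering of blocks).

Per-block formulas:
  For a 1×1 block at λ = -5: exp(t · [-5]) = [e^(-5t)].
  For a 2×2 Jordan block J_2(-5): exp(t · J_2(-5)) = e^(-5t)·(I + t·N), where N is the 2×2 nilpotent shift.

After assembling e^{tJ} and conjugating by P, we get:

e^{tA} =
  [t*exp(-5*t) + exp(-5*t), t*exp(-5*t), -t*exp(-5*t)]
  [t*exp(-5*t), t*exp(-5*t) + exp(-5*t), -t*exp(-5*t)]
  [2*t*exp(-5*t), 2*t*exp(-5*t), -2*t*exp(-5*t) + exp(-5*t)]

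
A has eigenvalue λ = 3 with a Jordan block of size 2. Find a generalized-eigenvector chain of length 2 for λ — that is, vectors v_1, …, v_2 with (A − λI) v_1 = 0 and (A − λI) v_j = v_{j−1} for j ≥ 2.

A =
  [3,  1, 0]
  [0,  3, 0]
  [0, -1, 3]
A Jordan chain for λ = 3 of length 2:
v_1 = (1, 0, -1)ᵀ
v_2 = (0, 1, 0)ᵀ

Let N = A − (3)·I. We want v_2 with N^2 v_2 = 0 but N^1 v_2 ≠ 0; then v_{j-1} := N · v_j for j = 2, …, 2.

Pick v_2 = (0, 1, 0)ᵀ.
Then v_1 = N · v_2 = (1, 0, -1)ᵀ.

Sanity check: (A − (3)·I) v_1 = (0, 0, 0)ᵀ = 0. ✓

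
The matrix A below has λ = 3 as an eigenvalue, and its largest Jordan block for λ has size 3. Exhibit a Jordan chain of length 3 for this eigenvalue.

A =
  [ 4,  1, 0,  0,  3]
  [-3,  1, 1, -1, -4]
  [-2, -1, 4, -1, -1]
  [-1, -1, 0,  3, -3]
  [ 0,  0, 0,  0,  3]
A Jordan chain for λ = 3 of length 3:
v_1 = (-2, 2, 0, 2, 0)ᵀ
v_2 = (1, -3, -2, -1, 0)ᵀ
v_3 = (1, 0, 0, 0, 0)ᵀ

Let N = A − (3)·I. We want v_3 with N^3 v_3 = 0 but N^2 v_3 ≠ 0; then v_{j-1} := N · v_j for j = 3, …, 2.

Pick v_3 = (1, 0, 0, 0, 0)ᵀ.
Then v_2 = N · v_3 = (1, -3, -2, -1, 0)ᵀ.
Then v_1 = N · v_2 = (-2, 2, 0, 2, 0)ᵀ.

Sanity check: (A − (3)·I) v_1 = (0, 0, 0, 0, 0)ᵀ = 0. ✓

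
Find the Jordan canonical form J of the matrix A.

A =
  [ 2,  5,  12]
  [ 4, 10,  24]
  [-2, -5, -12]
J_2(0) ⊕ J_1(0)

The characteristic polynomial is
  det(x·I − A) = x^3

Eigenvalues and multiplicities (the geometric multiplicity of λ is n − rank(A − λI), which equals the number of Jordan blocks for λ):
  λ = 0: algebraic multiplicity = 3, geometric multiplicity = 2

Determining the block sizes for each eigenvalue:
  λ = 0: 2 blocks summing to 3 forces exactly one block of size 2 and the rest size 1 → block sizes [2, 1]

Assembling the blocks gives a Jordan form
J =
  [0, 1, 0]
  [0, 0, 0]
  [0, 0, 0]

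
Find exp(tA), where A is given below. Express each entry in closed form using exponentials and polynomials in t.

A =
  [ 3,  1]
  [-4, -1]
e^{tA} =
  [2*t*exp(t) + exp(t), t*exp(t)]
  [-4*t*exp(t), -2*t*exp(t) + exp(t)]

Strategy: write A = P · J · P⁻¹ where J is a Jordan canonical form, so e^{tA} = P · e^{tJ} · P⁻¹, and e^{tJ} can be computed block-by-block.

A has Jordan form
J =
  [1, 1]
  [0, 1]
(up to reordering of blocks).

Per-block formulas:
  For a 2×2 Jordan block J_2(1): exp(t · J_2(1)) = e^(1t)·(I + t·N), where N is the 2×2 nilpotent shift.

After assembling e^{tJ} and conjugating by P, we get:

e^{tA} =
  [2*t*exp(t) + exp(t), t*exp(t)]
  [-4*t*exp(t), -2*t*exp(t) + exp(t)]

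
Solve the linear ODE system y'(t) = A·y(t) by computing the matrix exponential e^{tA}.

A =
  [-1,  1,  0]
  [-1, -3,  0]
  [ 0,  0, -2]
e^{tA} =
  [t*exp(-2*t) + exp(-2*t), t*exp(-2*t), 0]
  [-t*exp(-2*t), -t*exp(-2*t) + exp(-2*t), 0]
  [0, 0, exp(-2*t)]

Strategy: write A = P · J · P⁻¹ where J is a Jordan canonical form, so e^{tA} = P · e^{tJ} · P⁻¹, and e^{tJ} can be computed block-by-block.

A has Jordan form
J =
  [-2,  1,  0]
  [ 0, -2,  0]
  [ 0,  0, -2]
(up to reordering of blocks).

Per-block formulas:
  For a 2×2 Jordan block J_2(-2): exp(t · J_2(-2)) = e^(-2t)·(I + t·N), where N is the 2×2 nilpotent shift.
  For a 1×1 block at λ = -2: exp(t · [-2]) = [e^(-2t)].

After assembling e^{tJ} and conjugating by P, we get:

e^{tA} =
  [t*exp(-2*t) + exp(-2*t), t*exp(-2*t), 0]
  [-t*exp(-2*t), -t*exp(-2*t) + exp(-2*t), 0]
  [0, 0, exp(-2*t)]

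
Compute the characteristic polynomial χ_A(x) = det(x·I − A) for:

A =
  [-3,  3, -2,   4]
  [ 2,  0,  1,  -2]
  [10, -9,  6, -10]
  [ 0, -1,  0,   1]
x^4 - 4*x^3 + 6*x^2 - 4*x + 1

Expanding det(x·I − A) (e.g. by cofactor expansion or by noting that A is similar to its Jordan form J, which has the same characteristic polynomial as A) gives
  χ_A(x) = x^4 - 4*x^3 + 6*x^2 - 4*x + 1
which factors as (x - 1)^4. The eigenvalues (with algebraic multiplicities) are λ = 1 with multiplicity 4.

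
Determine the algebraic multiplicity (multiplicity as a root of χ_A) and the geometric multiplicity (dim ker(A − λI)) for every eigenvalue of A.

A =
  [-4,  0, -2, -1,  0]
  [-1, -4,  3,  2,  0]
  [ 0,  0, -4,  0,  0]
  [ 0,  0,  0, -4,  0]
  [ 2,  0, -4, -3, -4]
λ = -4: alg = 5, geom = 3

Step 1 — factor the characteristic polynomial to read off the algebraic multiplicities:
  χ_A(x) = (x + 4)^5

Step 2 — compute geometric multiplicities via the rank-nullity identity g(λ) = n − rank(A − λI):
  rank(A − (-4)·I) = 2, so dim ker(A − (-4)·I) = n − 2 = 3

Summary:
  λ = -4: algebraic multiplicity = 5, geometric multiplicity = 3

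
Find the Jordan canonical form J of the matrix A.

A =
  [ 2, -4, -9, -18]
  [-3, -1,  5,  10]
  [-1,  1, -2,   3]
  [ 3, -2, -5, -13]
J_1(-5) ⊕ J_3(-3)

The characteristic polynomial is
  det(x·I − A) = x^4 + 14*x^3 + 72*x^2 + 162*x + 135 = (x + 3)^3*(x + 5)

Eigenvalues and multiplicities (the geometric multiplicity of λ is n − rank(A − λI), which equals the number of Jordan blocks for λ):
  λ = -5: algebraic multiplicity = 1, geometric multiplicity = 1
  λ = -3: algebraic multiplicity = 3, geometric multiplicity = 1

Determining the block sizes for each eigenvalue:
  λ = -5: one block (gm = 1), so the single block has size am = 1 → block sizes [1]
  λ = -3: one block (gm = 1), so the single block has size am = 3 → block sizes [3]

Assembling the blocks gives a Jordan form
J =
  [-5,  0,  0,  0]
  [ 0, -3,  1,  0]
  [ 0,  0, -3,  1]
  [ 0,  0,  0, -3]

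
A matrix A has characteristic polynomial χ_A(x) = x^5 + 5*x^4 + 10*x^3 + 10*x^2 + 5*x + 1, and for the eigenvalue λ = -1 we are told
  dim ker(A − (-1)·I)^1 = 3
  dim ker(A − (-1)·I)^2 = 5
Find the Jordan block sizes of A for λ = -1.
Block sizes for λ = -1: [2, 2, 1]

From the dimensions of kernels of powers, the number of Jordan blocks of size at least j is d_j − d_{j−1} where d_j = dim ker(N^j) (with d_0 = 0). Computing the differences gives [3, 2].
The number of blocks of size exactly k is (#blocks of size ≥ k) − (#blocks of size ≥ k + 1), so the partition is: 1 block(s) of size 1, 2 block(s) of size 2.
In nonincreasing order the block sizes are [2, 2, 1].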